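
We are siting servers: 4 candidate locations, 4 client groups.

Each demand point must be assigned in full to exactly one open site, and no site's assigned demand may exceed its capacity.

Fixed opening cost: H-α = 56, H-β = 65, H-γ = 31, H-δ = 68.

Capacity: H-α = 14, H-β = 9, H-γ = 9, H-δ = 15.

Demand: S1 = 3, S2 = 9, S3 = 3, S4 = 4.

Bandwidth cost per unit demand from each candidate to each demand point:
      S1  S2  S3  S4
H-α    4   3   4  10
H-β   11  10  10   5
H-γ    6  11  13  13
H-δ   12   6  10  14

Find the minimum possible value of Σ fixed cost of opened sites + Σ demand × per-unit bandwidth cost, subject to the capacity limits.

Open {H-α, H-γ}; cheapest assignment that respects the capacities:
  H-α (cap 14, load 12): S2, S3 — cost 9×3 + 3×4 = 39
  H-γ (cap 9, load 7): S1, S4 — cost 3×6 + 4×13 = 70
  Shipping 109, fixed 87 → total 196.
  Any other capacity-feasible assignment to {H-α, H-γ} ships for at least 109.
Compare {H-α, H-β}: its best feasible assignment gives total 210.
Compare {H-α, H-β, H-γ}: its best feasible assignment gives total 229.
Every other set of open sites that can feasibly serve all demand totals ≥ 210 even under its best assignment. Minimum: 196.

196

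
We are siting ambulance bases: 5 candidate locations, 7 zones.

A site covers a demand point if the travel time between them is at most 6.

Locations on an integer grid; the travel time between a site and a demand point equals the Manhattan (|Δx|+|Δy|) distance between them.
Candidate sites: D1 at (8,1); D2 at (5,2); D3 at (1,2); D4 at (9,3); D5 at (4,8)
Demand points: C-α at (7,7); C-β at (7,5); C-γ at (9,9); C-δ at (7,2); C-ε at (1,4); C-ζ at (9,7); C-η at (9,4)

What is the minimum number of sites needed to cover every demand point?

Coverage sets (demand points within 6 of each site):
  D1: {C-β, C-δ, C-η}
  D2: {C-β, C-δ, C-ε, C-η}
  D3: {C-δ, C-ε}
  D4: {C-α, C-β, C-γ, C-δ, C-ζ, C-η}
  D5: {C-α, C-β, C-γ, C-ζ}
No single site covers all 7 demand points.
But {D2, D4} covers everything, so the minimum is 2.

2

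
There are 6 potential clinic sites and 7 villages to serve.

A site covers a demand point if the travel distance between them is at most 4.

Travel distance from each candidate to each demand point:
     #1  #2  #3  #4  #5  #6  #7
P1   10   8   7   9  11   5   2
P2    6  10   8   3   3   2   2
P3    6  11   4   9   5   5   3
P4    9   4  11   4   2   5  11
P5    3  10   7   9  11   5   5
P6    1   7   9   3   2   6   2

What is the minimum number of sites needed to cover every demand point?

4

Coverage sets (demand points within 4 of each site):
  P1: {#7}
  P2: {#4, #5, #6, #7}
  P3: {#3, #7}
  P4: {#2, #4, #5}
  P5: {#1}
  P6: {#1, #4, #5, #7}
No 3 sites suffice: every size-3 union leaves at least one demand point uncovered.
But {P2, P3, P4, P5} covers everything, so the minimum is 4.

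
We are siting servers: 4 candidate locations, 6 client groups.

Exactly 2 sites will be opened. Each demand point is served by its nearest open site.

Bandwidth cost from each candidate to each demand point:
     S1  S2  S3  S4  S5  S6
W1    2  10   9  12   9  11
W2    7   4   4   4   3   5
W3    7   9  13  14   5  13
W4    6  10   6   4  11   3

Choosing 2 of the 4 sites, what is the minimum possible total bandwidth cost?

22

Open {W1, W2}.
  S1→W1 2, S2→W2 4, S3→W2 4, S4→W2 4, S5→W2 3, S6→W2 5  ⇒ total 22.
Compare {W2, W4}: total 24.
Compare {W2, W3}: total 27.
No size-2 selection does better; minimum is 22.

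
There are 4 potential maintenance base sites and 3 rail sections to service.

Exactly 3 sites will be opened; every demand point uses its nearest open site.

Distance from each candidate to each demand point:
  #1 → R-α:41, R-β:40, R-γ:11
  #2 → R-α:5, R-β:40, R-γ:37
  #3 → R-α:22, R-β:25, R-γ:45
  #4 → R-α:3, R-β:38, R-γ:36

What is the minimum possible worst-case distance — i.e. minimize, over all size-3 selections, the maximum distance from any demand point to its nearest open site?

Open {#1, #2, #3}.
  Farthest demand point is R-β at distance 25 (to #3); all others are ≤ 25.
With {#1, #3, #4} the worst case is 25.
With {#2, #3, #4} the worst case is 36.
No size-3 selection achieves below 25.

25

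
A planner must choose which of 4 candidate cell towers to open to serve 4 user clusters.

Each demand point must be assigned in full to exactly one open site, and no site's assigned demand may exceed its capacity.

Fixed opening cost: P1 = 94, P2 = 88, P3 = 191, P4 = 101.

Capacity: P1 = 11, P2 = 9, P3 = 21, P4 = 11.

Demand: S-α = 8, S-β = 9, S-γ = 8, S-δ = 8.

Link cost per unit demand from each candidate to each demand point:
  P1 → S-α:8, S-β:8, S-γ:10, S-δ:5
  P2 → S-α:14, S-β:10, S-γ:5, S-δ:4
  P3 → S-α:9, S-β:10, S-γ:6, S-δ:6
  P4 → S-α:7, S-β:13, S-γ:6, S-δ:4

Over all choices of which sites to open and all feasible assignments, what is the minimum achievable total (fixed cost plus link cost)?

Open {P1, P2, P3}; cheapest assignment that respects the capacities:
  P1 (cap 11, load 9): S-β — cost 9×8 = 72
  P2 (cap 9, load 8): S-δ — cost 8×4 = 32
  P3 (cap 21, load 16): S-α, S-γ — cost 8×9 + 8×6 = 120
  Shipping 224, fixed 373 → total 597.
  Any other capacity-feasible assignment to {P1, P2, P3} ships for at least 224.
Compare {P2, P3, P4}: its best feasible assignment gives total 606.
Compare {P1, P3, P4}: its best feasible assignment gives total 610.
Every other set of open sites that can feasibly serve all demand totals ≥ 606 even under its best assignment. Minimum: 597.

597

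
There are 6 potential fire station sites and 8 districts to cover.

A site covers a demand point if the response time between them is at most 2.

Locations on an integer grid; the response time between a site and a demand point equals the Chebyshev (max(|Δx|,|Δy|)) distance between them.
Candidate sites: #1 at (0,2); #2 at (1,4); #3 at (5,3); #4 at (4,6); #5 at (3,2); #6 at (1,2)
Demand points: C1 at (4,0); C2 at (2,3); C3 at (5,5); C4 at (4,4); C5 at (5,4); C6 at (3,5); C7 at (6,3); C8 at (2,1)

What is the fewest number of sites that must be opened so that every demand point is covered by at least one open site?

2

Coverage sets (demand points within 2 of each site):
  #1: {C2, C8}
  #2: {C2, C6}
  #3: {C3, C4, C5, C6, C7}
  #4: {C3, C4, C5, C6}
  #5: {C1, C2, C4, C5, C8}
  #6: {C2, C8}
No single site covers all 8 demand points.
But {#3, #5} covers everything, so the minimum is 2.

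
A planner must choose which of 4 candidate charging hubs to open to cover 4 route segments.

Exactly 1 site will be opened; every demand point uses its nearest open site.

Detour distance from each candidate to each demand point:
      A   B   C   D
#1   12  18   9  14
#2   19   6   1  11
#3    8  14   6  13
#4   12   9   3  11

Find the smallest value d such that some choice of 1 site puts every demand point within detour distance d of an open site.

Open {#4}.
  Farthest demand point is A at detour distance 12 (to #4); all others are ≤ 12.
With {#3} the worst case is 14.
With {#1} the worst case is 18.
No size-1 selection achieves below 12.

12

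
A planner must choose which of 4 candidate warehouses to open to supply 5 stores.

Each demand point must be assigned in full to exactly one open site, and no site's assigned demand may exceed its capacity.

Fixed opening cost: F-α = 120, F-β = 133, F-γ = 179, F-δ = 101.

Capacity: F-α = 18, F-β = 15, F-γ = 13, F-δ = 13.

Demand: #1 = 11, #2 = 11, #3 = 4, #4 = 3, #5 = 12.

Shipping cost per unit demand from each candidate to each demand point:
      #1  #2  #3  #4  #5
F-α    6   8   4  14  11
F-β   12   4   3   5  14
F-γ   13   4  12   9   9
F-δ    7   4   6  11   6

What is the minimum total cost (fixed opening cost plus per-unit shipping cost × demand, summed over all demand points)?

Open {F-α, F-β, F-δ}; cheapest assignment that respects the capacities:
  F-α (cap 18, load 15): #1, #3 — cost 11×6 + 4×4 = 82
  F-β (cap 15, load 14): #2, #4 — cost 11×4 + 3×5 = 59
  F-δ (cap 13, load 12): #5 — cost 12×6 = 72
  Shipping 213, fixed 354 → total 567.
  Any other capacity-feasible assignment to {F-α, F-β, F-δ} ships for at least 213.
Compare {F-α, F-γ, F-δ}: its best feasible assignment gives total 640.
Compare {F-α, F-β, F-γ}: its best feasible assignment gives total 681.
Every other set of open sites that can feasibly serve all demand totals ≥ 640 even under its best assignment. Minimum: 567.

567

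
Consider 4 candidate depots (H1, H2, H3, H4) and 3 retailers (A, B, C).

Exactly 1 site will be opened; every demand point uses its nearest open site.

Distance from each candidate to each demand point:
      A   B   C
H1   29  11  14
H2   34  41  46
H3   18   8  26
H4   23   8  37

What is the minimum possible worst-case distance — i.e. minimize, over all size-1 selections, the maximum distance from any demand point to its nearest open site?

Open {H3}.
  Farthest demand point is C at distance 26 (to H3); all others are ≤ 26.
With {H1} the worst case is 29.
With {H4} the worst case is 37.
No size-1 selection achieves below 26.

26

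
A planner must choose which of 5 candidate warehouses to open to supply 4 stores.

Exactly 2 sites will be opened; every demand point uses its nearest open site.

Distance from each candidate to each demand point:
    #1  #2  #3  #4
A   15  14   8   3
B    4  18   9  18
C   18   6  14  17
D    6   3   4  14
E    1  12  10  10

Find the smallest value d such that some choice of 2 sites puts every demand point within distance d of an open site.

Open {A, D}.
  Farthest demand point is #1 at distance 6 (to D); all others are ≤ 6.
With {C, E} the worst case is 10.
With {D, E} the worst case is 10.
No size-2 selection achieves below 6.

6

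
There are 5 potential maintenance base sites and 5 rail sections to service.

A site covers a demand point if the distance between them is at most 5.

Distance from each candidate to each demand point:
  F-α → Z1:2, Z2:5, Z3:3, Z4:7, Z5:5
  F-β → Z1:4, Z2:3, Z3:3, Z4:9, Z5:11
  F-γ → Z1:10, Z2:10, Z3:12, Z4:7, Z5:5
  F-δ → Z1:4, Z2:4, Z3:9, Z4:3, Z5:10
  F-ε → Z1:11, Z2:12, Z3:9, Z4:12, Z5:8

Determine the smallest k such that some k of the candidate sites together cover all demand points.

Coverage sets (demand points within 5 of each site):
  F-α: {Z1, Z2, Z3, Z5}
  F-β: {Z1, Z2, Z3}
  F-γ: {Z5}
  F-δ: {Z1, Z2, Z4}
  F-ε: {}
No single site covers all 5 demand points.
But {F-α, F-δ} covers everything, so the minimum is 2.

2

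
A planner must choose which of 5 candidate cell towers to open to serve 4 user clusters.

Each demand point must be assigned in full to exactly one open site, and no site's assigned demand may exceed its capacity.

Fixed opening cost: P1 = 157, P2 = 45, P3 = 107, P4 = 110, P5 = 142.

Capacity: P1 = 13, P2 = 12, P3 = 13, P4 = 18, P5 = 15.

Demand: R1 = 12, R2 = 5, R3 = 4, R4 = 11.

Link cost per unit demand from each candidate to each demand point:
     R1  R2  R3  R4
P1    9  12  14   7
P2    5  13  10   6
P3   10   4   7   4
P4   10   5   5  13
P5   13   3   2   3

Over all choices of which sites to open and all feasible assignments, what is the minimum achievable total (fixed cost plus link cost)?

Open {P2, P3, P4}; cheapest assignment that respects the capacities:
  P2 (cap 12, load 12): R1 — cost 12×5 = 60
  P3 (cap 13, load 11): R4 — cost 11×4 = 44
  P4 (cap 18, load 9): R2, R3 — cost 5×5 + 4×5 = 45
  Shipping 149, fixed 262 → total 411.
  Any other capacity-feasible assignment to {P2, P3, P4} ships for at least 149.
Compare {P2, P3, P5}: its best feasible assignment gives total 415.
Compare {P2, P4, P5}: its best feasible assignment gives total 423.
Every other set of open sites that can feasibly serve all demand totals ≥ 415 even under its best assignment. Minimum: 411.

411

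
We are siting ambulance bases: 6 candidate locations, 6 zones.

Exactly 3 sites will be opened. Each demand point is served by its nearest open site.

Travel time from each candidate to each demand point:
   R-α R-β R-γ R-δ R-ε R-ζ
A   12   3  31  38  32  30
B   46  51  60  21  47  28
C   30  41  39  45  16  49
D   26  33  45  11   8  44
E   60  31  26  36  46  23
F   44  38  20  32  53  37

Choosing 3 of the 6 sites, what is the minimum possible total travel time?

83

Open {A, D, E}.
  R-α→A 12, R-β→A 3, R-γ→E 26, R-δ→D 11, R-ε→D 8, R-ζ→E 23  ⇒ total 83.
Compare {A, D, F}: total 84.
Compare {A, B, D}: total 93.
No size-3 selection does better; minimum is 83.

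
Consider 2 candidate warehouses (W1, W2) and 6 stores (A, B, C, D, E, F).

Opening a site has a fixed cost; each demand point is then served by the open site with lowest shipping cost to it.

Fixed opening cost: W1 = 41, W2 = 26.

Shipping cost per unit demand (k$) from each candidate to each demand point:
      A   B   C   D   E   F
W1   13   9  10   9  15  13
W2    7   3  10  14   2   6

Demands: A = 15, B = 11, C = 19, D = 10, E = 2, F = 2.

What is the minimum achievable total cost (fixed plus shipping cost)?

Open {W1, W2}: assign each demand point to its cheapest open site.
  A→W2 15×7=105, B→W2 11×3=33, C→W1 19×10=190, D→W1 10×9=90, E→W2 2×2=4, F→W2 2×6=12
  shipping cost 434, fixed 67 → total 501.
Compare {W2}: shipping cost 484 + fixed 26 = 510.
Compare {W1}: shipping cost 630 + fixed 41 = 671.

501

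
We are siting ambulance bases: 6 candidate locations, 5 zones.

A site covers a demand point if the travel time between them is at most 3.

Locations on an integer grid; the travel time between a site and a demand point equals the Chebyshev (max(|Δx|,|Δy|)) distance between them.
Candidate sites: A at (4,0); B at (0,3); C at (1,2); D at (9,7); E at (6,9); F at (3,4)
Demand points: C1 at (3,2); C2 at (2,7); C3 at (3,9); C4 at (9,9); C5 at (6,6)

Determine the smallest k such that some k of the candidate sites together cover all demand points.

2

Coverage sets (demand points within 3 of each site):
  A: {C1}
  B: {C1}
  C: {C1}
  D: {C4, C5}
  E: {C3, C4, C5}
  F: {C1, C2, C5}
No single site covers all 5 demand points.
But {E, F} covers everything, so the minimum is 2.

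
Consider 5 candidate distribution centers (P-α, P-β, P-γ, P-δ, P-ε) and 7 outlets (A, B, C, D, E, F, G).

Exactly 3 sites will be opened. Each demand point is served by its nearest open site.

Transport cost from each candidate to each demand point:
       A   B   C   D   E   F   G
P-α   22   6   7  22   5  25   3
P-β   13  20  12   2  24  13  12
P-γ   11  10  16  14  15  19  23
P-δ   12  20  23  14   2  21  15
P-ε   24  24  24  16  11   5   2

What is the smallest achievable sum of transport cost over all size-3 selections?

40

Open {P-α, P-β, P-ε}.
  A→P-β 13, B→P-α 6, C→P-α 7, D→P-β 2, E→P-α 5, F→P-ε 5, G→P-ε 2  ⇒ total 40.
Compare {P-α, P-β, P-δ}: total 45.
Compare {P-α, P-β, P-γ}: total 47.
No size-3 selection does better; minimum is 40.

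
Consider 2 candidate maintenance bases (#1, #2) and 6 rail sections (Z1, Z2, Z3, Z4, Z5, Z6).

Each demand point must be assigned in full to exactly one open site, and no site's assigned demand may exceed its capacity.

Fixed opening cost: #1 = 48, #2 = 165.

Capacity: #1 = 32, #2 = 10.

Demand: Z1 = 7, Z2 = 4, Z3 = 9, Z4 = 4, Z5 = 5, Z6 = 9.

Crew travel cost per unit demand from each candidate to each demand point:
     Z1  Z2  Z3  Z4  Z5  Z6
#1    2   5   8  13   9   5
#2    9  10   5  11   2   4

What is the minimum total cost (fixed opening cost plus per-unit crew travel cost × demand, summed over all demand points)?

Open {#1, #2}; cheapest assignment that respects the capacities:
  #1 (cap 32, load 29): Z1, Z2, Z3, Z6 — cost 7×2 + 4×5 + 9×8 + 9×5 = 151
  #2 (cap 10, load 9): Z4, Z5 — cost 4×11 + 5×2 = 54
  Shipping 205, fixed 213 → total 418.
  Any other capacity-feasible assignment to {#1, #2} ships for at least 205.
Total demand is 38 and no other set of sites has combined capacity ≥ 38, so {#1, #2} is the only feasible choice of open sites. Minimum: 418.

418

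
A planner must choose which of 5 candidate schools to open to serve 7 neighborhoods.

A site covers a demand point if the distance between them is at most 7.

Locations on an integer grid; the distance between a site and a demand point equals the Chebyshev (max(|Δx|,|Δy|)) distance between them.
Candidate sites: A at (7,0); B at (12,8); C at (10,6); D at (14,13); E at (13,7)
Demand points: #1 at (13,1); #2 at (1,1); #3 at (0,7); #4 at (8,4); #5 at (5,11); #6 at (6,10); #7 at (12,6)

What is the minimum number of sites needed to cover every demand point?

Coverage sets (demand points within 7 of each site):
  A: {#1, #2, #3, #4, #7}
  B: {#1, #4, #5, #6, #7}
  C: {#1, #4, #5, #6, #7}
  D: {#7}
  E: {#1, #4, #6, #7}
No single site covers all 7 demand points.
But {A, B} covers everything, so the minimum is 2.

2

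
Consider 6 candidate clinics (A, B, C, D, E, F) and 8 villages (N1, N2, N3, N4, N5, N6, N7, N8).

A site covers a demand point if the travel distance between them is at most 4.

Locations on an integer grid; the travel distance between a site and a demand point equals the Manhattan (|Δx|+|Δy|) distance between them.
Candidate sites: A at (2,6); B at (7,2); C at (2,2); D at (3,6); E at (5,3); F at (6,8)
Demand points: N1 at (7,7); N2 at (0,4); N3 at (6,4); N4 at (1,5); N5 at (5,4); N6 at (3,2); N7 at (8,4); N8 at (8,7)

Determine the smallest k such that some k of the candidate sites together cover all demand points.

3

Coverage sets (demand points within 4 of each site):
  A: {N2, N4}
  B: {N3, N5, N6, N7}
  C: {N2, N4, N6}
  D: {N4, N5, N6}
  E: {N3, N5, N6, N7}
  F: {N1, N3, N8}
No 2 sites suffice: every size-2 union leaves at least one demand point uncovered.
But {A, B, F} covers everything, so the minimum is 3.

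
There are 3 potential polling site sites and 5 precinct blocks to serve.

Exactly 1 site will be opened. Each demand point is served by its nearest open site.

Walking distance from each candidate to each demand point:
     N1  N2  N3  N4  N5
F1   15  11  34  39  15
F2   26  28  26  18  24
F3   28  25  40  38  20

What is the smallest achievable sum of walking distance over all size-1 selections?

Open {F1}.
  N1→F1 15, N2→F1 11, N3→F1 34, N4→F1 39, N5→F1 15  ⇒ total 114.
Compare {F2}: total 122.
Compare {F3}: total 151.

114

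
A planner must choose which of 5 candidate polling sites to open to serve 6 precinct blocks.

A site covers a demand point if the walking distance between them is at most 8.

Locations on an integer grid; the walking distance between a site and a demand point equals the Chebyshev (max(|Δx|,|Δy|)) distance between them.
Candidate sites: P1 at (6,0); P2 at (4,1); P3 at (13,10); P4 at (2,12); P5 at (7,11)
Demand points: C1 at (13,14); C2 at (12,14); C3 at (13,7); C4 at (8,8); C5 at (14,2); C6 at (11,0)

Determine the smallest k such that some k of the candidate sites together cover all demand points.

Coverage sets (demand points within 8 of each site):
  P1: {C3, C4, C5, C6}
  P2: {C4, C6}
  P3: {C1, C2, C3, C4, C5}
  P4: {C4}
  P5: {C1, C2, C3, C4}
No single site covers all 6 demand points.
But {P1, P3} covers everything, so the minimum is 2.

2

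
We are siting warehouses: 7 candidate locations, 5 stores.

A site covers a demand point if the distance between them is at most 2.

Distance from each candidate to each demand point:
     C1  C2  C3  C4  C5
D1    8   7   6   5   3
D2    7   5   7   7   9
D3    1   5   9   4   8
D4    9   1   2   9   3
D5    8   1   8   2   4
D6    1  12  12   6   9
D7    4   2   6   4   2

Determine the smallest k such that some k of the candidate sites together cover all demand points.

Coverage sets (demand points within 2 of each site):
  D1: {}
  D2: {}
  D3: {C1}
  D4: {C2, C3}
  D5: {C2, C4}
  D6: {C1}
  D7: {C2, C5}
No 3 sites suffice: every size-3 union leaves at least one demand point uncovered.
But {D3, D4, D5, D7} covers everything, so the minimum is 4.

4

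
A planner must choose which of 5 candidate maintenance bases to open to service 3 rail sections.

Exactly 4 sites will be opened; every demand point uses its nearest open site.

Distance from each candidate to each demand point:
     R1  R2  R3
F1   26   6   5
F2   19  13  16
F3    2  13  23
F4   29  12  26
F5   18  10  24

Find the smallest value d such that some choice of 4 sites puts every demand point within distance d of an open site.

6

Open {F1, F2, F3, F4}.
  Farthest demand point is R2 at distance 6 (to F1); all others are ≤ 6.
With {F1, F2, F3, F5} the worst case is 6.
With {F1, F3, F4, F5} the worst case is 6.
No size-4 selection achieves below 6.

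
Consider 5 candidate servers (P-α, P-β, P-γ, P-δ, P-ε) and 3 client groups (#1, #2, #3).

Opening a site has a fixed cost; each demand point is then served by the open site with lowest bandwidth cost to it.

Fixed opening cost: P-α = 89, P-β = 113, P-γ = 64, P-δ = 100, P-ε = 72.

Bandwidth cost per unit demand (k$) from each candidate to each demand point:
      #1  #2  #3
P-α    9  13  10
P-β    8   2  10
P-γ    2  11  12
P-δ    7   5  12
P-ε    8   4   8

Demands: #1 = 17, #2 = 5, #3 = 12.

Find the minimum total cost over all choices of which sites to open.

286

Open {P-γ, P-ε}: assign each demand point to its cheapest open site.
  #1→P-γ 17×2=34, #2→P-ε 5×4=20, #3→P-ε 12×8=96
  bandwidth cost 150, fixed 136 → total 286.
Compare {P-γ}: bandwidth cost 233 + fixed 64 = 297.
Compare {P-ε}: bandwidth cost 252 + fixed 72 = 324.
Compare {P-β, P-γ}: bandwidth cost 164 + fixed 177 = 341.
All other subsets cost ≥ 297. Minimum total cost: 286.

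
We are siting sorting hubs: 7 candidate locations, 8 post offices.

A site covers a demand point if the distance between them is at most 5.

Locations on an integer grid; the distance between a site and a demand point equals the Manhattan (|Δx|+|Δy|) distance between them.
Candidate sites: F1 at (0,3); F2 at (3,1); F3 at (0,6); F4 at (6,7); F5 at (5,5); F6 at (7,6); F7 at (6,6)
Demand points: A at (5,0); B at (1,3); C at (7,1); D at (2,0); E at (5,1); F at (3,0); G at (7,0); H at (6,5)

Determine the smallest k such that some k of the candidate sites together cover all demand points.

Coverage sets (demand points within 5 of each site):
  F1: {B, D}
  F2: {A, B, C, D, E, F, G}
  F3: {B}
  F4: {H}
  F5: {A, E, H}
  F6: {C, H}
  F7: {H}
No single site covers all 8 demand points.
But {F2, F4} covers everything, so the minimum is 2.

2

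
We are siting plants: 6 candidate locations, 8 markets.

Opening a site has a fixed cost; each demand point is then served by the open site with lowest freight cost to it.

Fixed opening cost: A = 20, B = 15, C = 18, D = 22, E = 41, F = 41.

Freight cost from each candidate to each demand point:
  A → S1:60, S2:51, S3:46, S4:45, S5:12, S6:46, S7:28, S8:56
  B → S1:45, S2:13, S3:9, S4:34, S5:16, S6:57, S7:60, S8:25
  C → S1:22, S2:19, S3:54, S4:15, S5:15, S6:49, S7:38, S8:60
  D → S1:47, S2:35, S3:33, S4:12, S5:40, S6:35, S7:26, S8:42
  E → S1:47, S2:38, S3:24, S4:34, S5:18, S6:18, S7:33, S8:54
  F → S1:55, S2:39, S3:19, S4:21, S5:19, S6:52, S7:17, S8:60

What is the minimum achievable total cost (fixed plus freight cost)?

Open {B, C, D}: assign each demand point to its cheapest open site.
  S1→C 22, S2→B 13, S3→B 9, S4→D 12, S5→C 15, S6→D 35, S7→D 26, S8→B 25
  freight cost 157, fixed 55 → total 212.
Compare {B, D}: freight cost 181 + fixed 37 = 218.
Compare {B, C}: freight cost 186 + fixed 33 = 219.
Compare {A, B, C}: freight cost 170 + fixed 53 = 223.
All other subsets cost ≥ 218. Minimum total cost: 212.

212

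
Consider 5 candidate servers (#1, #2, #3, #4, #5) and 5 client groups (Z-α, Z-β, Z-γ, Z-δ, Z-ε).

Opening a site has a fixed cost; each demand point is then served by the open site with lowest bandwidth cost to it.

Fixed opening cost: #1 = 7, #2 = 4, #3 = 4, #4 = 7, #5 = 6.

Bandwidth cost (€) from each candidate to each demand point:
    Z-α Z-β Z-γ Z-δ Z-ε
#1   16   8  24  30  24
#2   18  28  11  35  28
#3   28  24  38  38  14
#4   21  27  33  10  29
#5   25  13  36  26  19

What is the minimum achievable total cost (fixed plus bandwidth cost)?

Open {#1, #2, #3, #4}: assign each demand point to its cheapest open site.
  Z-α→#1 16, Z-β→#1 8, Z-γ→#2 11, Z-δ→#4 10, Z-ε→#3 14
  bandwidth cost 59, fixed 22 → total 81.
Compare {#1, #2, #4}: bandwidth cost 69 + fixed 18 = 87.
Compare {#2, #3, #4, #5}: bandwidth cost 66 + fixed 21 = 87.
Compare {#1, #2, #3, #4, #5}: bandwidth cost 59 + fixed 28 = 87.
All other subsets cost ≥ 87. Minimum total cost: 81.

81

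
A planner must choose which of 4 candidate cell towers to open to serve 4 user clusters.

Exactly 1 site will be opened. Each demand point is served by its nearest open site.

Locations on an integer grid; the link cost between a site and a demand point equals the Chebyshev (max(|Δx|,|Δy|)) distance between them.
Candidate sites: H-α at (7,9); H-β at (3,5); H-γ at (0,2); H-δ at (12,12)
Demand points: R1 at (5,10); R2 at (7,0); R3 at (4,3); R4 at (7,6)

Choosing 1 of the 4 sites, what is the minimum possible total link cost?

Open {H-β}.
  R1→H-β 5, R2→H-β 5, R3→H-β 2, R4→H-β 4  ⇒ total 16.
Compare {H-α}: total 20.
Compare {H-γ}: total 26.
No size-1 selection does better; minimum is 16.

16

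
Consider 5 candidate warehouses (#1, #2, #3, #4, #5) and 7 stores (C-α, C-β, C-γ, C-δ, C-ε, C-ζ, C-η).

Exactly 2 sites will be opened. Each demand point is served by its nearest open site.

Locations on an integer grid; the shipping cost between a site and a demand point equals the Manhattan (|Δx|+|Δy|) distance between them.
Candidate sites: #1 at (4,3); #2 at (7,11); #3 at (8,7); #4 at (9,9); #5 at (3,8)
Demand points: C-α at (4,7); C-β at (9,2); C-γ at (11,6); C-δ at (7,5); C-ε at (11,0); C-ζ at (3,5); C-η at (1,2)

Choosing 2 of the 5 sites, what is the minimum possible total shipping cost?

Open {#1, #3}.
  C-α→#1 4, C-β→#1 6, C-γ→#3 4, C-δ→#3 3, C-ε→#1 10, C-ζ→#1 3, C-η→#1 4  ⇒ total 34.
Compare {#3, #5}: total 36.
Compare {#1, #4}: total 37.
No size-2 selection does better; minimum is 34.

34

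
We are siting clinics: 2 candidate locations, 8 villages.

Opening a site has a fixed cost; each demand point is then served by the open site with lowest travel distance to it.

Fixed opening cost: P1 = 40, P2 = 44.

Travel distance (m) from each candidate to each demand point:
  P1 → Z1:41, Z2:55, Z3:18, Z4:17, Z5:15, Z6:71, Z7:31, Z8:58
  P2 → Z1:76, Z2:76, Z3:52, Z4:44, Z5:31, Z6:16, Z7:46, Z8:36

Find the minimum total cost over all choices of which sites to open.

313

Open {P1, P2}: assign each demand point to its cheapest open site.
  Z1→P1 41, Z2→P1 55, Z3→P1 18, Z4→P1 17, Z5→P1 15, Z6→P2 16, Z7→P1 31, Z8→P2 36
  travel distance 229, fixed 84 → total 313.
Compare {P1}: travel distance 306 + fixed 40 = 346.
Compare {P2}: travel distance 377 + fixed 44 = 421.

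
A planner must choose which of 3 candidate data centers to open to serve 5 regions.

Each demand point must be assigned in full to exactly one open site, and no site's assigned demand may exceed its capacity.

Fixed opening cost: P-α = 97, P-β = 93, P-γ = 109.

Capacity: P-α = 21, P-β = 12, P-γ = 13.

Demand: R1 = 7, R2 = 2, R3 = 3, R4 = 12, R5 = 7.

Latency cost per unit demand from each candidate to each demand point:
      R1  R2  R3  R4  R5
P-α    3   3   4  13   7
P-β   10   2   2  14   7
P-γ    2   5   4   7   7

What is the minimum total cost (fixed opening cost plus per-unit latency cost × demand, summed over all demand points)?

378

Open {P-α, P-γ}; cheapest assignment that respects the capacities:
  P-α (cap 21, load 19): R1, R2, R3, R5 — cost 7×3 + 2×3 + 3×4 + 7×7 = 88
  P-γ (cap 13, load 12): R4 — cost 12×7 = 84
  Shipping 172, fixed 206 → total 378.
  Any other capacity-feasible assignment to {P-α, P-γ} ships for at least 172.
Compare {P-α, P-β}: its best feasible assignment gives total 426.
Compare {P-α, P-β, P-γ}: its best feasible assignment gives total 463.
Every other set of open sites that can feasibly serve all demand totals ≥ 426 even under its best assignment. Minimum: 378.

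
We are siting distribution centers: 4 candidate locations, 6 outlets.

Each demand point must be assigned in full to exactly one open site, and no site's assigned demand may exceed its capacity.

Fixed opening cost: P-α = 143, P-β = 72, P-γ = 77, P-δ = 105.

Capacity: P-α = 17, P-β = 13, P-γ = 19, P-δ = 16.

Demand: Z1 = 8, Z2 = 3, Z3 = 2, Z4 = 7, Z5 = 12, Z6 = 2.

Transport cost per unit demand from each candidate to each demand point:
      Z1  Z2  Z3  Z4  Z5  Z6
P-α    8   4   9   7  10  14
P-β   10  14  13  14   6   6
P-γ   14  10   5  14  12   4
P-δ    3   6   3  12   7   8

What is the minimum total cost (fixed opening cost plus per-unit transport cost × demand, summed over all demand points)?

Open {P-β, P-γ, P-δ}; cheapest assignment that respects the capacities:
  P-β (cap 13, load 12): Z5 — cost 12×6 = 72
  P-γ (cap 19, load 9): Z4, Z6 — cost 7×14 + 2×4 = 106
  P-δ (cap 16, load 13): Z1, Z2, Z3 — cost 8×3 + 3×6 + 2×3 = 48
  Shipping 226, fixed 254 → total 480.
  Any other capacity-feasible assignment to {P-β, P-γ, P-δ} ships for at least 226.
Compare {P-γ, P-δ}: its best feasible assignment gives total 482.
Compare {P-α, P-β, P-δ}: its best feasible assignment gives total 499.
Every other set of open sites that can feasibly serve all demand totals ≥ 482 even under its best assignment. Minimum: 480.

480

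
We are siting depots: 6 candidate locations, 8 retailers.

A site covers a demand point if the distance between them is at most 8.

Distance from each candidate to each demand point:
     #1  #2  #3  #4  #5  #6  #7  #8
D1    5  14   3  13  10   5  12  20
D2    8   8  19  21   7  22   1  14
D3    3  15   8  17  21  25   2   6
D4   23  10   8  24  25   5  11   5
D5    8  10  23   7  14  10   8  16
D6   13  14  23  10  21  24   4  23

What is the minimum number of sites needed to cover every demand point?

Coverage sets (demand points within 8 of each site):
  D1: {#1, #3, #6}
  D2: {#1, #2, #5, #7}
  D3: {#1, #3, #7, #8}
  D4: {#3, #6, #8}
  D5: {#1, #4, #7}
  D6: {#7}
No 2 sites suffice: every size-2 union leaves at least one demand point uncovered.
But {D2, D4, D5} covers everything, so the minimum is 3.

3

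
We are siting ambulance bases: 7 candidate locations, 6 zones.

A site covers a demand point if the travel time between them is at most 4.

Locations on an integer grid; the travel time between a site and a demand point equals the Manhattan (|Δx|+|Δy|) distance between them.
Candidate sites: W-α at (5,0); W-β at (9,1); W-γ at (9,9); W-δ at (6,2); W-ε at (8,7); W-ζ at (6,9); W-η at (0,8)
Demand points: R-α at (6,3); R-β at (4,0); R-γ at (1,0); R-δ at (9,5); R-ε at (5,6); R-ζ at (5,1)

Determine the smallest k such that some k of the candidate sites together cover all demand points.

Coverage sets (demand points within 4 of each site):
  W-α: {R-α, R-β, R-γ, R-ζ}
  W-β: {R-δ, R-ζ}
  W-γ: {R-δ}
  W-δ: {R-α, R-β, R-ζ}
  W-ε: {R-δ, R-ε}
  W-ζ: {R-ε}
  W-η: {}
No single site covers all 6 demand points.
But {W-α, W-ε} covers everything, so the minimum is 2.

2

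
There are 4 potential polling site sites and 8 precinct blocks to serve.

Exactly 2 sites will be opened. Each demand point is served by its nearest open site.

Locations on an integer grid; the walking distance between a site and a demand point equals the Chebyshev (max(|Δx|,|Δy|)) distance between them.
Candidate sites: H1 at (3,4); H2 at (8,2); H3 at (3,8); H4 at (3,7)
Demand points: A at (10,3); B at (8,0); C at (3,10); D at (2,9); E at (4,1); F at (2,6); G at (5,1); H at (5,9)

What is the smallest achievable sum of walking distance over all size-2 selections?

Open {H2, H3}.
  A→H2 2, B→H2 2, C→H3 2, D→H3 1, E→H2 4, F→H3 2, G→H2 3, H→H3 2  ⇒ total 18.
Compare {H2, H4}: total 19.
Compare {H1, H3}: total 25.
No size-2 selection does better; minimum is 18.

18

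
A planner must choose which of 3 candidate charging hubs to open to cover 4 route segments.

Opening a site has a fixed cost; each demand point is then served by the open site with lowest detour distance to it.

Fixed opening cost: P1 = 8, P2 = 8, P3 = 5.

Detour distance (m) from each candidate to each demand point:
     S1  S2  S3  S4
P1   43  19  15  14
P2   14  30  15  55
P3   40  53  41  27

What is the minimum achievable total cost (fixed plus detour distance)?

Open {P1, P2}: assign each demand point to its cheapest open site.
  S1→P2 14, S2→P1 19, S3→P1 15, S4→P1 14
  detour distance 62, fixed 16 → total 78.
Compare {P1, P2, P3}: detour distance 62 + fixed 21 = 83.
Compare {P1}: detour distance 91 + fixed 8 = 99.
Compare {P2, P3}: detour distance 86 + fixed 13 = 99.
All other subsets cost ≥ 83. Minimum total cost: 78.

78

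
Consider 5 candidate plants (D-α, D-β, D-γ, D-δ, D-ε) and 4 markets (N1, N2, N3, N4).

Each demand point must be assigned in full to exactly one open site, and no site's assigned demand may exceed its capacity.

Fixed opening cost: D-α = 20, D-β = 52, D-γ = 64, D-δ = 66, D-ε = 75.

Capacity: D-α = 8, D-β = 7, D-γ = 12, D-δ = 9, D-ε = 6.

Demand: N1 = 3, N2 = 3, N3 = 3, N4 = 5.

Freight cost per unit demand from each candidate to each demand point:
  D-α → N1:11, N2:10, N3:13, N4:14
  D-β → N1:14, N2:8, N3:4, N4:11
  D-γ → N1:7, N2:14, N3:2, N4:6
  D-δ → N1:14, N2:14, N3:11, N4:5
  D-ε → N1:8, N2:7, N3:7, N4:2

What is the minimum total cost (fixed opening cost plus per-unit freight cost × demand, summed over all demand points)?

Open {D-α, D-γ}; cheapest assignment that respects the capacities:
  D-α (cap 8, load 3): N2 — cost 3×10 = 30
  D-γ (cap 12, load 11): N1, N3, N4 — cost 3×7 + 3×2 + 5×6 = 57
  Shipping 87, fixed 84 → total 171.
  Any other capacity-feasible assignment to {D-α, D-γ} ships for at least 87.
Compare {D-β, D-γ}: its best feasible assignment gives total 197.
Compare {D-α, D-δ}: its best feasible assignment gives total 207.
Every other set of open sites that can feasibly serve all demand totals ≥ 197 even under its best assignment. Minimum: 171.

171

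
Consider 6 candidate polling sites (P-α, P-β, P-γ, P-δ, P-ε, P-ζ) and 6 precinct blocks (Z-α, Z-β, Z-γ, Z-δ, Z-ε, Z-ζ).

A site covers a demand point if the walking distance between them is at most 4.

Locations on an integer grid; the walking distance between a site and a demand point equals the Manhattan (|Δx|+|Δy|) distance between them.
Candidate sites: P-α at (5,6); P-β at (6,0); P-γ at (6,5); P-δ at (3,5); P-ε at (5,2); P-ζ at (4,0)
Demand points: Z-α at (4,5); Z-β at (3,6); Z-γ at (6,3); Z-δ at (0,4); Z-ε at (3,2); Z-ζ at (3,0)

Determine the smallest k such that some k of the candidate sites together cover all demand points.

Coverage sets (demand points within 4 of each site):
  P-α: {Z-α, Z-β, Z-γ}
  P-β: {Z-γ, Z-ζ}
  P-γ: {Z-α, Z-β, Z-γ}
  P-δ: {Z-α, Z-β, Z-δ, Z-ε}
  P-ε: {Z-α, Z-γ, Z-ε, Z-ζ}
  P-ζ: {Z-ε, Z-ζ}
No single site covers all 6 demand points.
But {P-β, P-δ} covers everything, so the minimum is 2.

2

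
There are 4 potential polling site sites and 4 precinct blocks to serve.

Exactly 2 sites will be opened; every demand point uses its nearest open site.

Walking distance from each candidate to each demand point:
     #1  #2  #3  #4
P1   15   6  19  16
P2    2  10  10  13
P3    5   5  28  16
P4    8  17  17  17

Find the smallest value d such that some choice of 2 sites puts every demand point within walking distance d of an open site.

Open {P1, P2}.
  Farthest demand point is #4 at walking distance 13 (to P2); all others are ≤ 13.
With {P2, P3} the worst case is 13.
With {P2, P4} the worst case is 13.
No size-2 selection achieves below 13.

13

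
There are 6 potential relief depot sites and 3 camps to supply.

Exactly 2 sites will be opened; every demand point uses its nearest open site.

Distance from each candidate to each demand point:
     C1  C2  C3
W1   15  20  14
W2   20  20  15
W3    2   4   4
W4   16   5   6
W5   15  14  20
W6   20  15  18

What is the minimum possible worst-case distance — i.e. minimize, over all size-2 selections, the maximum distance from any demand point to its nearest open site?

Open {W1, W3}.
  Farthest demand point is C2 at distance 4 (to W3); all others are ≤ 4.
With {W2, W3} the worst case is 4.
With {W3, W4} the worst case is 4.
No size-2 selection achieves below 4.

4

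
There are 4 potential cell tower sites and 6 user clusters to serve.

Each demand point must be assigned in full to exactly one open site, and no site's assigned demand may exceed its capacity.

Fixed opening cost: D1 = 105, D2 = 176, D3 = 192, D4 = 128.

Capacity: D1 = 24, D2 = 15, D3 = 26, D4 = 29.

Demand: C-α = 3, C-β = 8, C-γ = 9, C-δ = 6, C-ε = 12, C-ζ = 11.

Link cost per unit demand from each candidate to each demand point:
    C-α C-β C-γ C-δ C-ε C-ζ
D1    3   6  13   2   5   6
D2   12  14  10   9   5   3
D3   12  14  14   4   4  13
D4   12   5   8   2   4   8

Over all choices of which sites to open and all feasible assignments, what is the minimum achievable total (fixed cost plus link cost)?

480

Open {D1, D4}; cheapest assignment that respects the capacities:
  D1 (cap 24, load 20): C-α, C-δ, C-ζ — cost 3×3 + 6×2 + 11×6 = 87
  D4 (cap 29, load 29): C-β, C-γ, C-ε — cost 8×5 + 9×8 + 12×4 = 160
  Shipping 247, fixed 233 → total 480.
  Any other capacity-feasible assignment to {D1, D4} ships for at least 247.
Compare {D1, D2, D4}: its best feasible assignment gives total 623.
Compare {D3, D4}: its best feasible assignment gives total 628.
Every other set of open sites that can feasibly serve all demand totals ≥ 623 even under its best assignment. Minimum: 480.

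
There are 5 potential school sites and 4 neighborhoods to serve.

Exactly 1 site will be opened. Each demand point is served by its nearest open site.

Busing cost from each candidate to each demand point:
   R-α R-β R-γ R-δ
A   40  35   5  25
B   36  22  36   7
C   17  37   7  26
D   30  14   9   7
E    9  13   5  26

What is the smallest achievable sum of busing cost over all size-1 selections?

53

Open {E}.
  R-α→E 9, R-β→E 13, R-γ→E 5, R-δ→E 26  ⇒ total 53.
Compare {D}: total 60.
Compare {C}: total 87.
No size-1 selection does better; minimum is 53.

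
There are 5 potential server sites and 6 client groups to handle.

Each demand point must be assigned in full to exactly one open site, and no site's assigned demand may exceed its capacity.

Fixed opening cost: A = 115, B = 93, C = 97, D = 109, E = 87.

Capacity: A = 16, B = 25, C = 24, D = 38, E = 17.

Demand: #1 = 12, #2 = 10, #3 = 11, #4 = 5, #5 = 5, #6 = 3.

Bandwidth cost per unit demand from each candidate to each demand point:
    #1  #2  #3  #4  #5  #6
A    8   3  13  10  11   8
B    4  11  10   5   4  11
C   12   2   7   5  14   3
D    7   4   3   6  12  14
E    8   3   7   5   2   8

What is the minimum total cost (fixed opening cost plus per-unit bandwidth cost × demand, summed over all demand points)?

Open {B, C}; cheapest assignment that respects the capacities:
  B (cap 25, load 22): #1, #4, #5 — cost 12×4 + 5×5 + 5×4 = 93
  C (cap 24, load 24): #2, #3, #6 — cost 10×2 + 11×7 + 3×3 = 106
  Shipping 199, fixed 190 → total 389.
  Any other capacity-feasible assignment to {B, C} ships for at least 199.
Compare {B, D}: its best feasible assignment gives total 401.
Compare {D, E}: its best feasible assignment gives total 412.
Every other set of open sites that can feasibly serve all demand totals ≥ 401 even under its best assignment. Minimum: 389.

389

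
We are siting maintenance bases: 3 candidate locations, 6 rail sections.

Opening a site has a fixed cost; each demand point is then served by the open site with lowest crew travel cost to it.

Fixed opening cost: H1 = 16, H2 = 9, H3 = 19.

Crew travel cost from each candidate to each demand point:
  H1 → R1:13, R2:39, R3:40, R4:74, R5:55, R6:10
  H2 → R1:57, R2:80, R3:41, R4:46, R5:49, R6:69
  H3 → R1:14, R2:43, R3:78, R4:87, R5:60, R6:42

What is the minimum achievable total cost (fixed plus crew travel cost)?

222

Open {H1, H2}: assign each demand point to its cheapest open site.
  R1→H1 13, R2→H1 39, R3→H1 40, R4→H2 46, R5→H2 49, R6→H1 10
  crew travel cost 197, fixed 25 → total 222.
Compare {H1, H2, H3}: crew travel cost 197 + fixed 44 = 241.
Compare {H1}: crew travel cost 231 + fixed 16 = 247.
Compare {H2, H3}: crew travel cost 235 + fixed 28 = 263.
All other subsets cost ≥ 241. Minimum total cost: 222.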